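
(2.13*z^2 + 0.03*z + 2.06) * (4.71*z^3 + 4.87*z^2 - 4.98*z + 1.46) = 10.0323*z^5 + 10.5144*z^4 - 0.758699999999999*z^3 + 12.9926*z^2 - 10.215*z + 3.0076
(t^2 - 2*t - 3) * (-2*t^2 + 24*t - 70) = -2*t^4 + 28*t^3 - 112*t^2 + 68*t + 210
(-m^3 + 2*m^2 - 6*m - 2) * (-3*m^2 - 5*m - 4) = 3*m^5 - m^4 + 12*m^3 + 28*m^2 + 34*m + 8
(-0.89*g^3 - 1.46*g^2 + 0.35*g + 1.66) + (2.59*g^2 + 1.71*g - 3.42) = -0.89*g^3 + 1.13*g^2 + 2.06*g - 1.76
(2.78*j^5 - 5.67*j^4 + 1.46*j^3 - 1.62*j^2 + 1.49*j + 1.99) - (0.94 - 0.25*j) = 2.78*j^5 - 5.67*j^4 + 1.46*j^3 - 1.62*j^2 + 1.74*j + 1.05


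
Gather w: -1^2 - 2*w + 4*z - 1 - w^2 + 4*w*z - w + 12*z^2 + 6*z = -w^2 + w*(4*z - 3) + 12*z^2 + 10*z - 2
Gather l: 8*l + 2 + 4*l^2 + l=4*l^2 + 9*l + 2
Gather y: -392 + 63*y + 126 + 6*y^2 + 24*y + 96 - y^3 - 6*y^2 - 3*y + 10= -y^3 + 84*y - 160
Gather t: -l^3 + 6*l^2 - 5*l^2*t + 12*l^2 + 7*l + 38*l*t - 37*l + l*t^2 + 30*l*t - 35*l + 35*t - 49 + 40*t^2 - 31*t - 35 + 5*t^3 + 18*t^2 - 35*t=-l^3 + 18*l^2 - 65*l + 5*t^3 + t^2*(l + 58) + t*(-5*l^2 + 68*l - 31) - 84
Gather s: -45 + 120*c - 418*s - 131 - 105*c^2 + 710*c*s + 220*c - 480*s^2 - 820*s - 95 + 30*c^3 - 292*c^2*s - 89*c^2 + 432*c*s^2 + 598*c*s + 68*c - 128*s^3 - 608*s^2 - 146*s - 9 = 30*c^3 - 194*c^2 + 408*c - 128*s^3 + s^2*(432*c - 1088) + s*(-292*c^2 + 1308*c - 1384) - 280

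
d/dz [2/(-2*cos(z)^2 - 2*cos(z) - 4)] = -(2*cos(z) + 1)*sin(z)/(cos(z)^2 + cos(z) + 2)^2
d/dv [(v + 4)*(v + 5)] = 2*v + 9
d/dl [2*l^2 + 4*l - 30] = 4*l + 4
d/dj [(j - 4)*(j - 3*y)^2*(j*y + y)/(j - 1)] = y*(j - 3*y)*(-(j - 4)*(j + 1)*(j - 3*y) + (j - 1)*(2*(j - 4)*(j + 1) + (j - 4)*(j - 3*y) + (j + 1)*(j - 3*y)))/(j - 1)^2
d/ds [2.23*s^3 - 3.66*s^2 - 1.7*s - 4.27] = 6.69*s^2 - 7.32*s - 1.7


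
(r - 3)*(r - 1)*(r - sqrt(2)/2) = r^3 - 4*r^2 - sqrt(2)*r^2/2 + 2*sqrt(2)*r + 3*r - 3*sqrt(2)/2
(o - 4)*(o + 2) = o^2 - 2*o - 8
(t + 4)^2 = t^2 + 8*t + 16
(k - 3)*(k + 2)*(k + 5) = k^3 + 4*k^2 - 11*k - 30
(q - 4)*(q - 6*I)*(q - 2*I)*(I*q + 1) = I*q^4 + 9*q^3 - 4*I*q^3 - 36*q^2 - 20*I*q^2 - 12*q + 80*I*q + 48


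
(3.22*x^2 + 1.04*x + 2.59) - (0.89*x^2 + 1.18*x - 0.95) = 2.33*x^2 - 0.14*x + 3.54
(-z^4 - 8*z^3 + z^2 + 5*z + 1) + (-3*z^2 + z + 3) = -z^4 - 8*z^3 - 2*z^2 + 6*z + 4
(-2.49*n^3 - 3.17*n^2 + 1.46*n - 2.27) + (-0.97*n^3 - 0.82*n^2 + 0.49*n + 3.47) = -3.46*n^3 - 3.99*n^2 + 1.95*n + 1.2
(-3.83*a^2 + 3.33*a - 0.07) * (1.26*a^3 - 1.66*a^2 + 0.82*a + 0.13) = -4.8258*a^5 + 10.5536*a^4 - 8.7566*a^3 + 2.3489*a^2 + 0.3755*a - 0.0091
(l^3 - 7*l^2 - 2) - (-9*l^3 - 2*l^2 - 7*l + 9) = 10*l^3 - 5*l^2 + 7*l - 11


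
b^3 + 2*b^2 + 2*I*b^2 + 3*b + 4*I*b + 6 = (b + 2)*(b - I)*(b + 3*I)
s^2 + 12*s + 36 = (s + 6)^2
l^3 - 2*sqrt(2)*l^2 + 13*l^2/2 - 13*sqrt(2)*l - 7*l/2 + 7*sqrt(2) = (l - 1/2)*(l + 7)*(l - 2*sqrt(2))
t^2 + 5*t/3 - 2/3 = (t - 1/3)*(t + 2)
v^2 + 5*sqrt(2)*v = v*(v + 5*sqrt(2))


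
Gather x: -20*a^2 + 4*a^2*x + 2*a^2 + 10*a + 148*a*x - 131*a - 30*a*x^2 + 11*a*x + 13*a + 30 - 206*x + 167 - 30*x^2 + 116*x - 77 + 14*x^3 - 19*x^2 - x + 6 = -18*a^2 - 108*a + 14*x^3 + x^2*(-30*a - 49) + x*(4*a^2 + 159*a - 91) + 126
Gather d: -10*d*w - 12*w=-10*d*w - 12*w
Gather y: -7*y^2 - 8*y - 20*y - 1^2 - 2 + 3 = -7*y^2 - 28*y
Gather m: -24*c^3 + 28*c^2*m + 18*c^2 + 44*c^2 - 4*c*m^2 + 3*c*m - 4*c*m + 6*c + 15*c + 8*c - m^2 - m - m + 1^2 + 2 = -24*c^3 + 62*c^2 + 29*c + m^2*(-4*c - 1) + m*(28*c^2 - c - 2) + 3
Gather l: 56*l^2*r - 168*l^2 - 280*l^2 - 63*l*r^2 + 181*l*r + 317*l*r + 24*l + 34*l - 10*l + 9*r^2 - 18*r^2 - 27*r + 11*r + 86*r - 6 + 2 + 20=l^2*(56*r - 448) + l*(-63*r^2 + 498*r + 48) - 9*r^2 + 70*r + 16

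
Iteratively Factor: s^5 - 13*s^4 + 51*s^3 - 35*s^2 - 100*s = (s - 4)*(s^4 - 9*s^3 + 15*s^2 + 25*s) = (s - 5)*(s - 4)*(s^3 - 4*s^2 - 5*s) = (s - 5)*(s - 4)*(s + 1)*(s^2 - 5*s) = (s - 5)^2*(s - 4)*(s + 1)*(s)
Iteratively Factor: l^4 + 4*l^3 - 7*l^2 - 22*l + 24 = (l - 1)*(l^3 + 5*l^2 - 2*l - 24) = (l - 1)*(l + 4)*(l^2 + l - 6) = (l - 1)*(l + 3)*(l + 4)*(l - 2)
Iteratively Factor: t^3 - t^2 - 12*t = (t + 3)*(t^2 - 4*t) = (t - 4)*(t + 3)*(t)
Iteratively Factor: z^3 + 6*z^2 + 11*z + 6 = (z + 2)*(z^2 + 4*z + 3) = (z + 1)*(z + 2)*(z + 3)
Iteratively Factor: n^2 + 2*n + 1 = (n + 1)*(n + 1)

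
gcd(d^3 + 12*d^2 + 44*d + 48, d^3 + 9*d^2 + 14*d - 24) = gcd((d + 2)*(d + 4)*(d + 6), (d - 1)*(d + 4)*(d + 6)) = d^2 + 10*d + 24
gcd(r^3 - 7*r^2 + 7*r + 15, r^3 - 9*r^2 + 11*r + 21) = r^2 - 2*r - 3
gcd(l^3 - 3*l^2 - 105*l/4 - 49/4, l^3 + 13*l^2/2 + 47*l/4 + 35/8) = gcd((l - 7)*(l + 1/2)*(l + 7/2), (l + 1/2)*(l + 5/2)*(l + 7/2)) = l^2 + 4*l + 7/4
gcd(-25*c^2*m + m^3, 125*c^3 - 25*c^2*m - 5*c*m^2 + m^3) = 25*c^2 - m^2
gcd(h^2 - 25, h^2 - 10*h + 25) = h - 5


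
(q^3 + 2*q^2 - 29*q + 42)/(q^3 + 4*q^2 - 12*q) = (q^2 + 4*q - 21)/(q*(q + 6))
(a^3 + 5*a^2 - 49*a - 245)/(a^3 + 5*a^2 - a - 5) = (a^2 - 49)/(a^2 - 1)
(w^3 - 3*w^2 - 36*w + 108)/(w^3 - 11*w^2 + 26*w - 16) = (w^3 - 3*w^2 - 36*w + 108)/(w^3 - 11*w^2 + 26*w - 16)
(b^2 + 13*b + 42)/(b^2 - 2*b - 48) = (b + 7)/(b - 8)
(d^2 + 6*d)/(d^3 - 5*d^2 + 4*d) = (d + 6)/(d^2 - 5*d + 4)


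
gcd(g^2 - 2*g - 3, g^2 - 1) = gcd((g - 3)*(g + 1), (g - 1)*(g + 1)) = g + 1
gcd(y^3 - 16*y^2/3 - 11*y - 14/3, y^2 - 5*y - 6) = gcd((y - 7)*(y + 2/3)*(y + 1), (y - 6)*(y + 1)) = y + 1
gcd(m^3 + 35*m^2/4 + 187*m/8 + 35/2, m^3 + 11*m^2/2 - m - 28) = m^2 + 15*m/2 + 14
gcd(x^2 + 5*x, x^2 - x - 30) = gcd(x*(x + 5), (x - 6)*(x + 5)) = x + 5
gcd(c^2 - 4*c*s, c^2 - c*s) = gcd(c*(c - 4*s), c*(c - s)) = c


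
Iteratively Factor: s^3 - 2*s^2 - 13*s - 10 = (s + 2)*(s^2 - 4*s - 5) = (s - 5)*(s + 2)*(s + 1)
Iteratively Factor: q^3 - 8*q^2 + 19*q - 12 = (q - 1)*(q^2 - 7*q + 12) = (q - 3)*(q - 1)*(q - 4)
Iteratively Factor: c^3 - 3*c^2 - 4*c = (c + 1)*(c^2 - 4*c) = (c - 4)*(c + 1)*(c)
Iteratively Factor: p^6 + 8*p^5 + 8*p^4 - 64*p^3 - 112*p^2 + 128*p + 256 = (p - 2)*(p^5 + 10*p^4 + 28*p^3 - 8*p^2 - 128*p - 128) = (p - 2)*(p + 4)*(p^4 + 6*p^3 + 4*p^2 - 24*p - 32) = (p - 2)*(p + 2)*(p + 4)*(p^3 + 4*p^2 - 4*p - 16) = (p - 2)*(p + 2)*(p + 4)^2*(p^2 - 4) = (p - 2)*(p + 2)^2*(p + 4)^2*(p - 2)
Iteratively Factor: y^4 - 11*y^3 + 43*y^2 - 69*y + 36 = (y - 4)*(y^3 - 7*y^2 + 15*y - 9) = (y - 4)*(y - 3)*(y^2 - 4*y + 3) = (y - 4)*(y - 3)^2*(y - 1)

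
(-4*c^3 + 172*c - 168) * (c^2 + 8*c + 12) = -4*c^5 - 32*c^4 + 124*c^3 + 1208*c^2 + 720*c - 2016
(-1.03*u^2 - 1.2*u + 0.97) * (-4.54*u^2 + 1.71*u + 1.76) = 4.6762*u^4 + 3.6867*u^3 - 8.2686*u^2 - 0.4533*u + 1.7072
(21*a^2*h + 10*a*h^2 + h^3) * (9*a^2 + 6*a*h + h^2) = 189*a^4*h + 216*a^3*h^2 + 90*a^2*h^3 + 16*a*h^4 + h^5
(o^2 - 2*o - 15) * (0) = 0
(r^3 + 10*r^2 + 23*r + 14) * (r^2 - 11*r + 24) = r^5 - r^4 - 63*r^3 + r^2 + 398*r + 336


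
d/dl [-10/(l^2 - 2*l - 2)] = 20*(l - 1)/(-l^2 + 2*l + 2)^2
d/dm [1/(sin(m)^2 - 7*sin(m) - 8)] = (7 - 2*sin(m))*cos(m)/((sin(m) - 8)^2*(sin(m) + 1)^2)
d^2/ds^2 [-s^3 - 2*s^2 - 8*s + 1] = -6*s - 4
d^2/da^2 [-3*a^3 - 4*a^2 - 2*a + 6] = -18*a - 8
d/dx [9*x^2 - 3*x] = 18*x - 3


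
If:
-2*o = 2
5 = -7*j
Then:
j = -5/7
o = -1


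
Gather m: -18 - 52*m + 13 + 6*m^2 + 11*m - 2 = 6*m^2 - 41*m - 7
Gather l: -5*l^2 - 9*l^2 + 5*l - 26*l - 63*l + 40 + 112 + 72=-14*l^2 - 84*l + 224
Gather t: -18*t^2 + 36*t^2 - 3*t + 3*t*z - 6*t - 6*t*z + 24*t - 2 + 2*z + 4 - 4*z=18*t^2 + t*(15 - 3*z) - 2*z + 2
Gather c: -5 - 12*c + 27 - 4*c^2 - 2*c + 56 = -4*c^2 - 14*c + 78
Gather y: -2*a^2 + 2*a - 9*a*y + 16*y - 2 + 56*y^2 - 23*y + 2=-2*a^2 + 2*a + 56*y^2 + y*(-9*a - 7)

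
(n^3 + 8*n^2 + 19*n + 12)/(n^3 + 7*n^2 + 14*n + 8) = (n + 3)/(n + 2)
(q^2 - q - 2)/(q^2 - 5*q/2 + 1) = 2*(q + 1)/(2*q - 1)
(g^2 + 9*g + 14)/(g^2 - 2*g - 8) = (g + 7)/(g - 4)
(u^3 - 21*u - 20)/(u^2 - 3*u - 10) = (u^2 + 5*u + 4)/(u + 2)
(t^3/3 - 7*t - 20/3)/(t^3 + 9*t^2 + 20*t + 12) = (t^2 - t - 20)/(3*(t^2 + 8*t + 12))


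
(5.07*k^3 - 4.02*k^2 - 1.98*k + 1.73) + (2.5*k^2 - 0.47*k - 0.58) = 5.07*k^3 - 1.52*k^2 - 2.45*k + 1.15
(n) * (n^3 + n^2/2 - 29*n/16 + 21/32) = n^4 + n^3/2 - 29*n^2/16 + 21*n/32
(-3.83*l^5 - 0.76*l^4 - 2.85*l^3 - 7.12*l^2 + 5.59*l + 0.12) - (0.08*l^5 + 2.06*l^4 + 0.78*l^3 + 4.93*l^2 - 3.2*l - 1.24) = -3.91*l^5 - 2.82*l^4 - 3.63*l^3 - 12.05*l^2 + 8.79*l + 1.36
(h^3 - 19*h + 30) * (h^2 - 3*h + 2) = h^5 - 3*h^4 - 17*h^3 + 87*h^2 - 128*h + 60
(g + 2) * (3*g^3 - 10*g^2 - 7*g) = 3*g^4 - 4*g^3 - 27*g^2 - 14*g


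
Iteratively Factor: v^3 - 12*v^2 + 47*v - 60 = (v - 4)*(v^2 - 8*v + 15) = (v - 5)*(v - 4)*(v - 3)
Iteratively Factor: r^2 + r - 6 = (r - 2)*(r + 3)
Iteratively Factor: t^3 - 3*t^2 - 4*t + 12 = (t - 3)*(t^2 - 4) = (t - 3)*(t + 2)*(t - 2)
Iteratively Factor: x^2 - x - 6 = (x + 2)*(x - 3)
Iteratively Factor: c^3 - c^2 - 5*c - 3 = (c + 1)*(c^2 - 2*c - 3) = (c - 3)*(c + 1)*(c + 1)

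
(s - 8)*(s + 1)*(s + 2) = s^3 - 5*s^2 - 22*s - 16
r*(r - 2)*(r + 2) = r^3 - 4*r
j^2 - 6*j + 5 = (j - 5)*(j - 1)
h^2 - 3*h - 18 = (h - 6)*(h + 3)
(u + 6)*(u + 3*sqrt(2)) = u^2 + 3*sqrt(2)*u + 6*u + 18*sqrt(2)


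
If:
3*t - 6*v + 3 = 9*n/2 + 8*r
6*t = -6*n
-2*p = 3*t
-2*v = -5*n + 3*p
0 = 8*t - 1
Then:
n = -1/8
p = -3/16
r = 33/64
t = 1/8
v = -1/32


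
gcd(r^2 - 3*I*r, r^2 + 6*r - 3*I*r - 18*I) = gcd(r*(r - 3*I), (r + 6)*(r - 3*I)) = r - 3*I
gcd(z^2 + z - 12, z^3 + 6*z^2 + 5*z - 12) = z + 4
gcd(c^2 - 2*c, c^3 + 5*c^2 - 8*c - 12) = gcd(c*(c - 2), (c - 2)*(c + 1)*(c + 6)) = c - 2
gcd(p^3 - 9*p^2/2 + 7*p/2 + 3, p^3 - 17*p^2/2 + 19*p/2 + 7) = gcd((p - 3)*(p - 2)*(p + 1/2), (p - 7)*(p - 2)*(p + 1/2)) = p^2 - 3*p/2 - 1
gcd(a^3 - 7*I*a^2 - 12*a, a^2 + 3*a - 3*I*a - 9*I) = a - 3*I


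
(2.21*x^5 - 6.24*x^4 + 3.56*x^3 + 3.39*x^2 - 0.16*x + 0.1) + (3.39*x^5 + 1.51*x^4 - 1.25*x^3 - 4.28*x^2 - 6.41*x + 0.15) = 5.6*x^5 - 4.73*x^4 + 2.31*x^3 - 0.89*x^2 - 6.57*x + 0.25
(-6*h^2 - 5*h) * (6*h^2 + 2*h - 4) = -36*h^4 - 42*h^3 + 14*h^2 + 20*h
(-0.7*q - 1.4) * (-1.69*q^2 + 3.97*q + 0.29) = 1.183*q^3 - 0.413*q^2 - 5.761*q - 0.406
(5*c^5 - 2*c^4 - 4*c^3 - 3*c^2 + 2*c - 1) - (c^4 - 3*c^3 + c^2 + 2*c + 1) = 5*c^5 - 3*c^4 - c^3 - 4*c^2 - 2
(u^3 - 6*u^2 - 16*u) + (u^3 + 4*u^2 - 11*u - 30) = 2*u^3 - 2*u^2 - 27*u - 30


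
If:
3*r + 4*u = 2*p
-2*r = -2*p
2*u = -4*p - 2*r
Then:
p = 0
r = 0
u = 0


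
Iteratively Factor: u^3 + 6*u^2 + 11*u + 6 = (u + 1)*(u^2 + 5*u + 6) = (u + 1)*(u + 3)*(u + 2)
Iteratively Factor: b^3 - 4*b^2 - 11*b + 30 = (b - 2)*(b^2 - 2*b - 15) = (b - 5)*(b - 2)*(b + 3)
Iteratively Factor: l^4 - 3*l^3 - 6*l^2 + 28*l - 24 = (l + 3)*(l^3 - 6*l^2 + 12*l - 8) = (l - 2)*(l + 3)*(l^2 - 4*l + 4) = (l - 2)^2*(l + 3)*(l - 2)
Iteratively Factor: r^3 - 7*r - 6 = (r + 2)*(r^2 - 2*r - 3) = (r + 1)*(r + 2)*(r - 3)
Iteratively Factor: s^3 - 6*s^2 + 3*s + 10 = (s - 5)*(s^2 - s - 2) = (s - 5)*(s + 1)*(s - 2)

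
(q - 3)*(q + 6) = q^2 + 3*q - 18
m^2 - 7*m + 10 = (m - 5)*(m - 2)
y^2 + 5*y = y*(y + 5)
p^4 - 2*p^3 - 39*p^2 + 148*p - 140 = (p - 5)*(p - 2)^2*(p + 7)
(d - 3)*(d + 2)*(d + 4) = d^3 + 3*d^2 - 10*d - 24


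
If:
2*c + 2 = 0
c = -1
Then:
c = -1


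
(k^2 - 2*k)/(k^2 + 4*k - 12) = k/(k + 6)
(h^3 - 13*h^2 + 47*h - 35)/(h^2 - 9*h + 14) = (h^2 - 6*h + 5)/(h - 2)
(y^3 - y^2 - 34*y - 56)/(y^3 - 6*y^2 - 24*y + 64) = (y^2 - 5*y - 14)/(y^2 - 10*y + 16)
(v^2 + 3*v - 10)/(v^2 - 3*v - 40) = (v - 2)/(v - 8)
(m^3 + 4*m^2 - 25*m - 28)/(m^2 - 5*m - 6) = (m^2 + 3*m - 28)/(m - 6)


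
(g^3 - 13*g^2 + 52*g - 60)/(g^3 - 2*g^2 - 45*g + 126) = (g^2 - 7*g + 10)/(g^2 + 4*g - 21)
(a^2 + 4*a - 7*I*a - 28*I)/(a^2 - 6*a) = (a^2 + a*(4 - 7*I) - 28*I)/(a*(a - 6))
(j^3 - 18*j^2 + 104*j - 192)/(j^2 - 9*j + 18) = (j^2 - 12*j + 32)/(j - 3)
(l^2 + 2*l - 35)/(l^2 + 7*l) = (l - 5)/l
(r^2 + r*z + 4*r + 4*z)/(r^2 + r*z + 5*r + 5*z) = (r + 4)/(r + 5)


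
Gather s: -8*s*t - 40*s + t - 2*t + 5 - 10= s*(-8*t - 40) - t - 5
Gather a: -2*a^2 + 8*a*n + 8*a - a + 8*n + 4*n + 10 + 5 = -2*a^2 + a*(8*n + 7) + 12*n + 15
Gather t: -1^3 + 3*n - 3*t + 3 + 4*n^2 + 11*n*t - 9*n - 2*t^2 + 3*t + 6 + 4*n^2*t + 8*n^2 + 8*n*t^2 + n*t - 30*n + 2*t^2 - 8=12*n^2 + 8*n*t^2 - 36*n + t*(4*n^2 + 12*n)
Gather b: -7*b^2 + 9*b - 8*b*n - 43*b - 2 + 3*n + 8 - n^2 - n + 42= -7*b^2 + b*(-8*n - 34) - n^2 + 2*n + 48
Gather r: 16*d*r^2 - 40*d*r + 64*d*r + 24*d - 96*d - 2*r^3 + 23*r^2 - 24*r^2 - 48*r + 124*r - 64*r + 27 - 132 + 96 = -72*d - 2*r^3 + r^2*(16*d - 1) + r*(24*d + 12) - 9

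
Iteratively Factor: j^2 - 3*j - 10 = (j + 2)*(j - 5)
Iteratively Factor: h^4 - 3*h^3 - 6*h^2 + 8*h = (h)*(h^3 - 3*h^2 - 6*h + 8) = h*(h - 4)*(h^2 + h - 2) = h*(h - 4)*(h - 1)*(h + 2)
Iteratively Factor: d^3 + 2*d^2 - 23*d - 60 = (d + 4)*(d^2 - 2*d - 15) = (d + 3)*(d + 4)*(d - 5)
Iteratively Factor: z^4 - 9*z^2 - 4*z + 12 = (z - 3)*(z^3 + 3*z^2 - 4) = (z - 3)*(z + 2)*(z^2 + z - 2) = (z - 3)*(z - 1)*(z + 2)*(z + 2)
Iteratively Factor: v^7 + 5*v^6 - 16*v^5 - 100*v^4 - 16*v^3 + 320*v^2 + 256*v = (v + 1)*(v^6 + 4*v^5 - 20*v^4 - 80*v^3 + 64*v^2 + 256*v) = (v + 1)*(v + 4)*(v^5 - 20*v^3 + 64*v) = (v + 1)*(v + 2)*(v + 4)*(v^4 - 2*v^3 - 16*v^2 + 32*v) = (v + 1)*(v + 2)*(v + 4)^2*(v^3 - 6*v^2 + 8*v) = (v - 4)*(v + 1)*(v + 2)*(v + 4)^2*(v^2 - 2*v) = v*(v - 4)*(v + 1)*(v + 2)*(v + 4)^2*(v - 2)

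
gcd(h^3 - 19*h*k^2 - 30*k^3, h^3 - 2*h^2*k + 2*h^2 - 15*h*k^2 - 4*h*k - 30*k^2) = h^2 - 2*h*k - 15*k^2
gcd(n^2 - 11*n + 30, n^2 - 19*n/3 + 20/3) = n - 5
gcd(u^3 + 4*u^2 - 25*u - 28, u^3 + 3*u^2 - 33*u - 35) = u^2 + 8*u + 7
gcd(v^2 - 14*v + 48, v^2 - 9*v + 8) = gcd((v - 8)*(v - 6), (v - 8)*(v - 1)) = v - 8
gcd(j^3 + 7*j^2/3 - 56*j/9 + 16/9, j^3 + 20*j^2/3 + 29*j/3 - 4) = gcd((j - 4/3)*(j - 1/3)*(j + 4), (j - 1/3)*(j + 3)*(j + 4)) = j^2 + 11*j/3 - 4/3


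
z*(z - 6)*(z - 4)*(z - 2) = z^4 - 12*z^3 + 44*z^2 - 48*z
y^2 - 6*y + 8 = (y - 4)*(y - 2)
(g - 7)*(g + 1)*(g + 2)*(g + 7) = g^4 + 3*g^3 - 47*g^2 - 147*g - 98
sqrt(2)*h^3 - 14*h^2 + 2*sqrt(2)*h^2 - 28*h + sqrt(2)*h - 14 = (h + 1)*(h - 7*sqrt(2))*(sqrt(2)*h + sqrt(2))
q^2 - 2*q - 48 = (q - 8)*(q + 6)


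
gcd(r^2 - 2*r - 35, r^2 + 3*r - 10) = r + 5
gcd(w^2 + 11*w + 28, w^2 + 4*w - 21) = w + 7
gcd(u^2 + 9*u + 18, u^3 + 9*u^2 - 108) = u + 6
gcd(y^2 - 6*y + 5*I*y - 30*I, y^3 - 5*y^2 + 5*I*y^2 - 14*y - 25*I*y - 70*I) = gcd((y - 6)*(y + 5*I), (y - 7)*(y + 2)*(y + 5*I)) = y + 5*I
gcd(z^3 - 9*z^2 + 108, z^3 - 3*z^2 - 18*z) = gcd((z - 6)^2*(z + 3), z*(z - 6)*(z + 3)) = z^2 - 3*z - 18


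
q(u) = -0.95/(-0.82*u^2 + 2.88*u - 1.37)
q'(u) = -0.95*(1.64*u - 2.88)/(-0.82*u^2 + 2.88*u - 1.37)^2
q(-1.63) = 0.12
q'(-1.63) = 0.08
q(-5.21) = 0.02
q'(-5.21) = 0.01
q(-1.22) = 0.16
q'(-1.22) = 0.12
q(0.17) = 1.05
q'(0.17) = 3.02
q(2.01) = -0.86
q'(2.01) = -0.32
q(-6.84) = 0.02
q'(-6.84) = 0.00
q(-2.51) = 0.07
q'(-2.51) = 0.04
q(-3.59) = 0.04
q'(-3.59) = 0.02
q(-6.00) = 0.02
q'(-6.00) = 0.01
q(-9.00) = 0.01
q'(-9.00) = 0.00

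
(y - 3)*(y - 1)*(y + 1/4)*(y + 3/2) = y^4 - 9*y^3/4 - 29*y^2/8 + 15*y/4 + 9/8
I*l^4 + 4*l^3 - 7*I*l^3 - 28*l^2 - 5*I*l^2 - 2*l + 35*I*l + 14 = (l - 7)*(l - 2*I)*(l - I)*(I*l + 1)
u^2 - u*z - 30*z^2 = (u - 6*z)*(u + 5*z)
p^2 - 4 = (p - 2)*(p + 2)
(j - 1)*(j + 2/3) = j^2 - j/3 - 2/3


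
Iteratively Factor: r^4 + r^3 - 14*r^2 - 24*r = (r)*(r^3 + r^2 - 14*r - 24) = r*(r - 4)*(r^2 + 5*r + 6) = r*(r - 4)*(r + 2)*(r + 3)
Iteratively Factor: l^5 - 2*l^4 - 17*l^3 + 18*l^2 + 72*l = (l - 3)*(l^4 + l^3 - 14*l^2 - 24*l) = l*(l - 3)*(l^3 + l^2 - 14*l - 24) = l*(l - 4)*(l - 3)*(l^2 + 5*l + 6) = l*(l - 4)*(l - 3)*(l + 2)*(l + 3)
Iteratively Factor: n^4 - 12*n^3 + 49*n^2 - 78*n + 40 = (n - 1)*(n^3 - 11*n^2 + 38*n - 40) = (n - 2)*(n - 1)*(n^2 - 9*n + 20) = (n - 4)*(n - 2)*(n - 1)*(n - 5)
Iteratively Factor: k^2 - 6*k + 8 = (k - 2)*(k - 4)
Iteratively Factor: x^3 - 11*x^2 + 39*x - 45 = (x - 5)*(x^2 - 6*x + 9) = (x - 5)*(x - 3)*(x - 3)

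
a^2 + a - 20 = (a - 4)*(a + 5)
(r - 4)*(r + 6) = r^2 + 2*r - 24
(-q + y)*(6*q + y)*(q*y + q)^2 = -6*q^4*y^2 - 12*q^4*y - 6*q^4 + 5*q^3*y^3 + 10*q^3*y^2 + 5*q^3*y + q^2*y^4 + 2*q^2*y^3 + q^2*y^2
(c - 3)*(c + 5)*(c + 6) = c^3 + 8*c^2 - 3*c - 90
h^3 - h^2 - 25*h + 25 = (h - 5)*(h - 1)*(h + 5)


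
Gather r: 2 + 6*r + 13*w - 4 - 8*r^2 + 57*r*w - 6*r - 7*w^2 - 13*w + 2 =-8*r^2 + 57*r*w - 7*w^2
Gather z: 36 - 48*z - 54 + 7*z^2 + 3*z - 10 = 7*z^2 - 45*z - 28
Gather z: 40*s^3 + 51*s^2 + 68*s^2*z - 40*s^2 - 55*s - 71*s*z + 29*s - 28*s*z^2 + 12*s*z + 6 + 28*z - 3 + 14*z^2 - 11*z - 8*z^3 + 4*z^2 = 40*s^3 + 11*s^2 - 26*s - 8*z^3 + z^2*(18 - 28*s) + z*(68*s^2 - 59*s + 17) + 3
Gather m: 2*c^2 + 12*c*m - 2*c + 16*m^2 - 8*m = 2*c^2 - 2*c + 16*m^2 + m*(12*c - 8)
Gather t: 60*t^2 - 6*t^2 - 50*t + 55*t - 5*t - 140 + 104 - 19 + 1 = 54*t^2 - 54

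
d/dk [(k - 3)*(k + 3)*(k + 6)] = 3*k^2 + 12*k - 9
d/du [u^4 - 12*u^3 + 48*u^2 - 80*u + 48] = 4*u^3 - 36*u^2 + 96*u - 80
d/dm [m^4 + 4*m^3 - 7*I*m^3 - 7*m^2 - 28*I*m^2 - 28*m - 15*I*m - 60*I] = 4*m^3 + m^2*(12 - 21*I) + m*(-14 - 56*I) - 28 - 15*I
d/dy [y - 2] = 1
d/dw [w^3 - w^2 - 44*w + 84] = 3*w^2 - 2*w - 44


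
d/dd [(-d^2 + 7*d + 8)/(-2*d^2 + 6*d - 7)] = (8*d^2 + 46*d - 97)/(4*d^4 - 24*d^3 + 64*d^2 - 84*d + 49)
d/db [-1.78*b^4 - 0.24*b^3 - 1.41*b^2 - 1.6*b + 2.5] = -7.12*b^3 - 0.72*b^2 - 2.82*b - 1.6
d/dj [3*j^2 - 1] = 6*j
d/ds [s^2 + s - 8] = 2*s + 1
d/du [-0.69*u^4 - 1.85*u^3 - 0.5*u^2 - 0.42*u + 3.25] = -2.76*u^3 - 5.55*u^2 - 1.0*u - 0.42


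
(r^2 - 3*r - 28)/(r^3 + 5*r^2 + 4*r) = (r - 7)/(r*(r + 1))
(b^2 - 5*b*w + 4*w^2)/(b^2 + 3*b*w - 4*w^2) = (b - 4*w)/(b + 4*w)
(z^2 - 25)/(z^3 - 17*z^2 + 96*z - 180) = (z + 5)/(z^2 - 12*z + 36)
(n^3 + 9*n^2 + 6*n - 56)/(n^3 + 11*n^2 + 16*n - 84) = (n + 4)/(n + 6)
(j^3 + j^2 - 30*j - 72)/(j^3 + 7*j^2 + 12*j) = (j - 6)/j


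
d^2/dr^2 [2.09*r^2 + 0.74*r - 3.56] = 4.18000000000000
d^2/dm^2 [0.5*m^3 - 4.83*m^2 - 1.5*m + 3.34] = 3.0*m - 9.66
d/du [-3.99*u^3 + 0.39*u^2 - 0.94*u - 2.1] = -11.97*u^2 + 0.78*u - 0.94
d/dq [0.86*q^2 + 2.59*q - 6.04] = 1.72*q + 2.59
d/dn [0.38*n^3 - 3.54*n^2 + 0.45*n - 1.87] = 1.14*n^2 - 7.08*n + 0.45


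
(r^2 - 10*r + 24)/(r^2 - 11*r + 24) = (r^2 - 10*r + 24)/(r^2 - 11*r + 24)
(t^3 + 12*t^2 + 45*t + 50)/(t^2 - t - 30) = (t^2 + 7*t + 10)/(t - 6)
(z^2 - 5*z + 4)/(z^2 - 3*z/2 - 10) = 2*(z - 1)/(2*z + 5)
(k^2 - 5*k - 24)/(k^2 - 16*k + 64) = (k + 3)/(k - 8)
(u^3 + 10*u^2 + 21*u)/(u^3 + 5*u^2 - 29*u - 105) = u/(u - 5)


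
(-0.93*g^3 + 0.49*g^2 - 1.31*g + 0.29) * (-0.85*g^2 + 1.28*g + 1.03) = 0.7905*g^5 - 1.6069*g^4 + 0.7828*g^3 - 1.4186*g^2 - 0.9781*g + 0.2987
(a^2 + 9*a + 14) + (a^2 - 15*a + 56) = 2*a^2 - 6*a + 70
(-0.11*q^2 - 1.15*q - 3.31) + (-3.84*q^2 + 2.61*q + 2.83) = -3.95*q^2 + 1.46*q - 0.48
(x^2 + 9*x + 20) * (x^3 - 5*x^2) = x^5 + 4*x^4 - 25*x^3 - 100*x^2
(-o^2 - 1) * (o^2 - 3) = -o^4 + 2*o^2 + 3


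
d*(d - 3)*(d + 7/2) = d^3 + d^2/2 - 21*d/2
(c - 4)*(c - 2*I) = c^2 - 4*c - 2*I*c + 8*I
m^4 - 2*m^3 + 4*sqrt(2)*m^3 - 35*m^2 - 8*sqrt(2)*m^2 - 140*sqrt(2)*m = m*(m - 7)*(m + 5)*(m + 4*sqrt(2))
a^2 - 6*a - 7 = (a - 7)*(a + 1)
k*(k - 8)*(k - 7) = k^3 - 15*k^2 + 56*k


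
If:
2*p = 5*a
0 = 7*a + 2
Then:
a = -2/7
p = -5/7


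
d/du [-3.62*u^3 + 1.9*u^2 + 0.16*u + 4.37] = -10.86*u^2 + 3.8*u + 0.16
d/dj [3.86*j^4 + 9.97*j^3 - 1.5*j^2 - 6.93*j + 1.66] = 15.44*j^3 + 29.91*j^2 - 3.0*j - 6.93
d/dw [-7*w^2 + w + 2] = 1 - 14*w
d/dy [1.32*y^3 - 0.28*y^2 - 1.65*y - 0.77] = 3.96*y^2 - 0.56*y - 1.65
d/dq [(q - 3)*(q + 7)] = 2*q + 4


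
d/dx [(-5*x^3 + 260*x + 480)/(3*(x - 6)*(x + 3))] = 5*(-x^4 + 6*x^3 + 2*x^2 - 192*x - 648)/(3*(x^4 - 6*x^3 - 27*x^2 + 108*x + 324))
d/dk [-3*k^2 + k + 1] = 1 - 6*k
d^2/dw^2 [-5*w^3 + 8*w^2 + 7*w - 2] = 16 - 30*w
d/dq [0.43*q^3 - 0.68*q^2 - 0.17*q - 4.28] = 1.29*q^2 - 1.36*q - 0.17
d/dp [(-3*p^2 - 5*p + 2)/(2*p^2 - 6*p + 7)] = (28*p^2 - 50*p - 23)/(4*p^4 - 24*p^3 + 64*p^2 - 84*p + 49)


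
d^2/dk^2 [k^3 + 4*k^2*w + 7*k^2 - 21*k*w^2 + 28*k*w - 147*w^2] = 6*k + 8*w + 14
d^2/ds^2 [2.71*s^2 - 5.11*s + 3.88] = 5.42000000000000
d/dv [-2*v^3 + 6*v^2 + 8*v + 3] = -6*v^2 + 12*v + 8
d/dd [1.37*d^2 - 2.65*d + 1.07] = 2.74*d - 2.65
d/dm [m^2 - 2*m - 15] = 2*m - 2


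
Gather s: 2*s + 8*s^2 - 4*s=8*s^2 - 2*s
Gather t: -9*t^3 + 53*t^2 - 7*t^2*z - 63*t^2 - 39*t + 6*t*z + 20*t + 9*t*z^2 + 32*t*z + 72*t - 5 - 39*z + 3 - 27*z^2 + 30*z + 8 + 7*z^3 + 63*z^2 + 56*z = -9*t^3 + t^2*(-7*z - 10) + t*(9*z^2 + 38*z + 53) + 7*z^3 + 36*z^2 + 47*z + 6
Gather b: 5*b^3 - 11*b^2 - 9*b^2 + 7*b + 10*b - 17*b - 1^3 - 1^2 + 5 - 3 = 5*b^3 - 20*b^2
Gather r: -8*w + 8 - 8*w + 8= 16 - 16*w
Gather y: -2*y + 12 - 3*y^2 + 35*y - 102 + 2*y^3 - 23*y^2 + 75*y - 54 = 2*y^3 - 26*y^2 + 108*y - 144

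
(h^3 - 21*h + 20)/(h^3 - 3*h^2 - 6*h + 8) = (h + 5)/(h + 2)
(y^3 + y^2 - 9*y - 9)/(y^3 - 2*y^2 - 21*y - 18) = (y - 3)/(y - 6)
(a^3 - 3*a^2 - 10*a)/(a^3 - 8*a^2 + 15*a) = (a + 2)/(a - 3)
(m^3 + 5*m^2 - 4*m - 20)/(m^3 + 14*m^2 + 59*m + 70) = (m - 2)/(m + 7)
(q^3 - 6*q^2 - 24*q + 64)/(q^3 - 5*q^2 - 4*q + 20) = (q^2 - 4*q - 32)/(q^2 - 3*q - 10)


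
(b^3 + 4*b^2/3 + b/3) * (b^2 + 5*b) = b^5 + 19*b^4/3 + 7*b^3 + 5*b^2/3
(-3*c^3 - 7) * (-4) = 12*c^3 + 28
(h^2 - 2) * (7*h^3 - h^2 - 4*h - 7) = 7*h^5 - h^4 - 18*h^3 - 5*h^2 + 8*h + 14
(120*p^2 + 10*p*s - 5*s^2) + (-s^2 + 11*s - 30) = 120*p^2 + 10*p*s - 6*s^2 + 11*s - 30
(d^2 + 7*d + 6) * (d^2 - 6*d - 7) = d^4 + d^3 - 43*d^2 - 85*d - 42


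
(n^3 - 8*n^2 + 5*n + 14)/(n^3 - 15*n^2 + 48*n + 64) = (n^2 - 9*n + 14)/(n^2 - 16*n + 64)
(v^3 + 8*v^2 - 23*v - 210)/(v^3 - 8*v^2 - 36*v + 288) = (v^2 + 2*v - 35)/(v^2 - 14*v + 48)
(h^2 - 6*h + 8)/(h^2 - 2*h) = (h - 4)/h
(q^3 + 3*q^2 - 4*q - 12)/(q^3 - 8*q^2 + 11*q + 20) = (q^3 + 3*q^2 - 4*q - 12)/(q^3 - 8*q^2 + 11*q + 20)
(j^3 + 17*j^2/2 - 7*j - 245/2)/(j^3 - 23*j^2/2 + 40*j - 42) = (j^2 + 12*j + 35)/(j^2 - 8*j + 12)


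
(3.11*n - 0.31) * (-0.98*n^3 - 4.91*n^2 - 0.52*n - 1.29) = -3.0478*n^4 - 14.9663*n^3 - 0.0951*n^2 - 3.8507*n + 0.3999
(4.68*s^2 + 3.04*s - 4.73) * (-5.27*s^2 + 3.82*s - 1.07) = -24.6636*s^4 + 1.8568*s^3 + 31.5323*s^2 - 21.3214*s + 5.0611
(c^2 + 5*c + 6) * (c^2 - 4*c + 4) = c^4 + c^3 - 10*c^2 - 4*c + 24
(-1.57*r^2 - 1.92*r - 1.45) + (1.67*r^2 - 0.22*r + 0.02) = 0.0999999999999999*r^2 - 2.14*r - 1.43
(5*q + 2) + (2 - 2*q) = 3*q + 4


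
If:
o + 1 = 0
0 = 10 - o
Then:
No Solution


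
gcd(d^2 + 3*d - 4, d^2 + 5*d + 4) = d + 4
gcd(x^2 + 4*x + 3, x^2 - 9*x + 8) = 1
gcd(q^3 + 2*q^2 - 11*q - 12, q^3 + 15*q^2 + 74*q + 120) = q + 4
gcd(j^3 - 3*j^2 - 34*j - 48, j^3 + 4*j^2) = 1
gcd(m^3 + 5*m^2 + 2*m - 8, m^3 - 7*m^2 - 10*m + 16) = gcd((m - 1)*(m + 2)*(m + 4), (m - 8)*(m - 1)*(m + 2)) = m^2 + m - 2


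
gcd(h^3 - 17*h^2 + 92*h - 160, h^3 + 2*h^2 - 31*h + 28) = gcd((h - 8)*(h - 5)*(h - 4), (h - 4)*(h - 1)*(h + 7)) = h - 4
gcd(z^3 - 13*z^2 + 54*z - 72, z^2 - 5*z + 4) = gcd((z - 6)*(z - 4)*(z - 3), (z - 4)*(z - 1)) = z - 4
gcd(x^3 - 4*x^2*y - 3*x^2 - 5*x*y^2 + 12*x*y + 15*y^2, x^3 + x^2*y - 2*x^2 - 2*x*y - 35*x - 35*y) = x + y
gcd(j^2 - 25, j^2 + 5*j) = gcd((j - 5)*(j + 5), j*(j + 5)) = j + 5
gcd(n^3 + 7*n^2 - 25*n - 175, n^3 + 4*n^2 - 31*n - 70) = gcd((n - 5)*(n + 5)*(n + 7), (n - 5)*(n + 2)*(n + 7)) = n^2 + 2*n - 35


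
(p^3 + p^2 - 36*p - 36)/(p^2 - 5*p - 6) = p + 6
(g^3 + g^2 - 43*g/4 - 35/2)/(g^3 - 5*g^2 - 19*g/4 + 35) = (g + 2)/(g - 4)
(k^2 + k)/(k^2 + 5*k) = (k + 1)/(k + 5)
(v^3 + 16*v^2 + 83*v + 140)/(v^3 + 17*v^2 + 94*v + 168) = (v + 5)/(v + 6)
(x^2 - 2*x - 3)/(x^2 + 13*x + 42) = (x^2 - 2*x - 3)/(x^2 + 13*x + 42)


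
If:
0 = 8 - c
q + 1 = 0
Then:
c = 8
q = -1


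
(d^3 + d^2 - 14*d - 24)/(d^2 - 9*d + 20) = (d^2 + 5*d + 6)/(d - 5)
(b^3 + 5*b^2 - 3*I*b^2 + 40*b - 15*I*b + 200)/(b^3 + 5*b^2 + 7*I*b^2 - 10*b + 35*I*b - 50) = (b - 8*I)/(b + 2*I)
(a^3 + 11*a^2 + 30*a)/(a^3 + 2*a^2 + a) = (a^2 + 11*a + 30)/(a^2 + 2*a + 1)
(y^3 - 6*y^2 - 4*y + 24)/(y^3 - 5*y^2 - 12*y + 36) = (y + 2)/(y + 3)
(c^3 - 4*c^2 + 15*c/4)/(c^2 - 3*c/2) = c - 5/2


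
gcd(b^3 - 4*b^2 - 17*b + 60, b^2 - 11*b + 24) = b - 3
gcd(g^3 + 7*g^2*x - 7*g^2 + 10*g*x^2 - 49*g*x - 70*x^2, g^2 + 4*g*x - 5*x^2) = g + 5*x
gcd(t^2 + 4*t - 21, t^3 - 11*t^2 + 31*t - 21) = t - 3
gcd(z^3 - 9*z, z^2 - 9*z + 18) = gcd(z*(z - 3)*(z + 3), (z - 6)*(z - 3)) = z - 3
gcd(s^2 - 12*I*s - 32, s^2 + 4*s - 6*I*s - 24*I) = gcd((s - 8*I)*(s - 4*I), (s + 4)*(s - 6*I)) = 1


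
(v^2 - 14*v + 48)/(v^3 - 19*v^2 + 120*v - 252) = (v - 8)/(v^2 - 13*v + 42)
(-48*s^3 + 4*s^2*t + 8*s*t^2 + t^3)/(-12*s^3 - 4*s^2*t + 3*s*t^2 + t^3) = (24*s^2 + 10*s*t + t^2)/(6*s^2 + 5*s*t + t^2)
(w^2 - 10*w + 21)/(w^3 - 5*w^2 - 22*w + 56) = (w - 3)/(w^2 + 2*w - 8)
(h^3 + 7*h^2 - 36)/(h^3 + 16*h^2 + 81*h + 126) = (h - 2)/(h + 7)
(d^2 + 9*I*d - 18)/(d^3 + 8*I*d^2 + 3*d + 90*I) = (d + 3*I)/(d^2 + 2*I*d + 15)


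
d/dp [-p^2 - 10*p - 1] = -2*p - 10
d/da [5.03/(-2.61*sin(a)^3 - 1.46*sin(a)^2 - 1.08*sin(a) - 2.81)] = (39.3849*sin(a)^2 + 14.6876*sin(a) + 5.4324)*cos(a)/(2.61*sin(a)^3 + 1.46*sin(a)^2 + 1.08*sin(a) + 2.81)^2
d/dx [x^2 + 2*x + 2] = 2*x + 2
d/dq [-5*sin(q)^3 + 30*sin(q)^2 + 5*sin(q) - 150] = 5*(-3*sin(q)^2 + 12*sin(q) + 1)*cos(q)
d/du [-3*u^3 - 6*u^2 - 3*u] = -9*u^2 - 12*u - 3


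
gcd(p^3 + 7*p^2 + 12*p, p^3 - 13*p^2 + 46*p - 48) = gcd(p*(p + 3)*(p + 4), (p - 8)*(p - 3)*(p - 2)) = 1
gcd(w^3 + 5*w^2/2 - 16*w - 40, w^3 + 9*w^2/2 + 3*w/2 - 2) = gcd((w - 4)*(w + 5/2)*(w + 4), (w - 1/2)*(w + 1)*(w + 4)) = w + 4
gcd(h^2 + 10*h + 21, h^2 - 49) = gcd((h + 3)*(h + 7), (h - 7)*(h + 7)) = h + 7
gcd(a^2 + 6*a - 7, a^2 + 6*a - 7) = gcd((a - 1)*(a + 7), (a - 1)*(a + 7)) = a^2 + 6*a - 7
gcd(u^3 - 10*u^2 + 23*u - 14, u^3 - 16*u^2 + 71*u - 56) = u^2 - 8*u + 7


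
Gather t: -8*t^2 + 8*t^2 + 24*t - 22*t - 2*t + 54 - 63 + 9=0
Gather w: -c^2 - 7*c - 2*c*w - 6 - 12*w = -c^2 - 7*c + w*(-2*c - 12) - 6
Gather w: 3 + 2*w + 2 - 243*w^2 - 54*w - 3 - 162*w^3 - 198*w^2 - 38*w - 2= -162*w^3 - 441*w^2 - 90*w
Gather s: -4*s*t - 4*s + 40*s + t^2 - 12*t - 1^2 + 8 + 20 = s*(36 - 4*t) + t^2 - 12*t + 27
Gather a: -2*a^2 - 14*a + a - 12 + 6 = -2*a^2 - 13*a - 6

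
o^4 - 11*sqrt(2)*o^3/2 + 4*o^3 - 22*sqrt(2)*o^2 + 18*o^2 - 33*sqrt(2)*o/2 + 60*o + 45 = (o + 1)*(o + 3)*(o - 3*sqrt(2))*(o - 5*sqrt(2)/2)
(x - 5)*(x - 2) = x^2 - 7*x + 10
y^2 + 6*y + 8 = (y + 2)*(y + 4)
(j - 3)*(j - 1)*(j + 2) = j^3 - 2*j^2 - 5*j + 6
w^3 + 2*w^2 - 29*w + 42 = (w - 3)*(w - 2)*(w + 7)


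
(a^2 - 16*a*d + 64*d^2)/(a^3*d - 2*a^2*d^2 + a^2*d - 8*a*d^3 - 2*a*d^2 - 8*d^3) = (-a^2 + 16*a*d - 64*d^2)/(d*(-a^3 + 2*a^2*d - a^2 + 8*a*d^2 + 2*a*d + 8*d^2))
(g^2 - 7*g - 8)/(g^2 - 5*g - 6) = (g - 8)/(g - 6)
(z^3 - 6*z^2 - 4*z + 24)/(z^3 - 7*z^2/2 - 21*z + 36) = 2*(z^2 - 4)/(2*z^2 + 5*z - 12)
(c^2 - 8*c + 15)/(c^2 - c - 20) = (c - 3)/(c + 4)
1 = 1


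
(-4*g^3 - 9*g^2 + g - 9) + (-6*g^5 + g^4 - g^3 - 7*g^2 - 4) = -6*g^5 + g^4 - 5*g^3 - 16*g^2 + g - 13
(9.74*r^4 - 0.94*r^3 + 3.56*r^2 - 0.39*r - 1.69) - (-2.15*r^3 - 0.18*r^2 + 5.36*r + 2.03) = 9.74*r^4 + 1.21*r^3 + 3.74*r^2 - 5.75*r - 3.72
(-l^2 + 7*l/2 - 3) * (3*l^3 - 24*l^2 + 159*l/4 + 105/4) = -3*l^5 + 69*l^4/2 - 531*l^3/4 + 1479*l^2/8 - 219*l/8 - 315/4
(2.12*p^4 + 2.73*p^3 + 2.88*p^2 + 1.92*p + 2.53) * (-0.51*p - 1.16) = -1.0812*p^5 - 3.8515*p^4 - 4.6356*p^3 - 4.32*p^2 - 3.5175*p - 2.9348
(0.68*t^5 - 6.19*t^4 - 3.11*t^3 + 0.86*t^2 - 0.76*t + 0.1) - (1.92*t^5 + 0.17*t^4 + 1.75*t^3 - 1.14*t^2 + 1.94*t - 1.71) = -1.24*t^5 - 6.36*t^4 - 4.86*t^3 + 2.0*t^2 - 2.7*t + 1.81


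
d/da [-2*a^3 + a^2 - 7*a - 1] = -6*a^2 + 2*a - 7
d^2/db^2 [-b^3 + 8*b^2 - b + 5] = 16 - 6*b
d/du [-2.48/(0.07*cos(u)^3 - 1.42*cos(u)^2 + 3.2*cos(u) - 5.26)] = (-0.5208*cos(u)^2 + 7.0432*cos(u) - 7.936)*sin(u)/(0.07*cos(u)^3 - 1.42*cos(u)^2 + 3.2*cos(u) - 5.26)^2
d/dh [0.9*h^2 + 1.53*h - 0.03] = 1.8*h + 1.53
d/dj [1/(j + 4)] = -1/(j + 4)^2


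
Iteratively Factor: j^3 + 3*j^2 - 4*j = (j + 4)*(j^2 - j) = (j - 1)*(j + 4)*(j)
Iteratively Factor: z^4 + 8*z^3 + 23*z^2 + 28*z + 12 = (z + 2)*(z^3 + 6*z^2 + 11*z + 6) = (z + 2)*(z + 3)*(z^2 + 3*z + 2) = (z + 1)*(z + 2)*(z + 3)*(z + 2)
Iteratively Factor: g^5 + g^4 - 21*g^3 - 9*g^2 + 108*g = (g)*(g^4 + g^3 - 21*g^2 - 9*g + 108) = g*(g + 4)*(g^3 - 3*g^2 - 9*g + 27) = g*(g - 3)*(g + 4)*(g^2 - 9) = g*(g - 3)^2*(g + 4)*(g + 3)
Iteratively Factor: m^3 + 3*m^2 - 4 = (m + 2)*(m^2 + m - 2) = (m + 2)^2*(m - 1)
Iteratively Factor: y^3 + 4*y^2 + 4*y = (y + 2)*(y^2 + 2*y) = (y + 2)^2*(y)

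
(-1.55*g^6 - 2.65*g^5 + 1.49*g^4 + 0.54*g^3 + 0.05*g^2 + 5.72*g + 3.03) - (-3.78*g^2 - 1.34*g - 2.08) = -1.55*g^6 - 2.65*g^5 + 1.49*g^4 + 0.54*g^3 + 3.83*g^2 + 7.06*g + 5.11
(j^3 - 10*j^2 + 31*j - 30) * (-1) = -j^3 + 10*j^2 - 31*j + 30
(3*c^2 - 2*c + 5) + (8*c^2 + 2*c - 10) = 11*c^2 - 5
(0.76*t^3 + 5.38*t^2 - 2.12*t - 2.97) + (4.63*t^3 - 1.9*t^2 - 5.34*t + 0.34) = 5.39*t^3 + 3.48*t^2 - 7.46*t - 2.63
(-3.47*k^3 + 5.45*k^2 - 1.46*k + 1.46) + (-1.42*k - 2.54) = -3.47*k^3 + 5.45*k^2 - 2.88*k - 1.08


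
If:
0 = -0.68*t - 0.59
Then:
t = -0.87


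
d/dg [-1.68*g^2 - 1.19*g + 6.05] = -3.36*g - 1.19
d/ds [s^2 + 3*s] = 2*s + 3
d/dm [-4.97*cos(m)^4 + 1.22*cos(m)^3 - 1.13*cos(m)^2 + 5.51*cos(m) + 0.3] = (19.88*cos(m)^3 - 3.66*cos(m)^2 + 2.26*cos(m) - 5.51)*sin(m)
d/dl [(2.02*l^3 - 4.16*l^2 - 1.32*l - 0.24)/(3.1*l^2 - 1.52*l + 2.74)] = (6.262*l^4 - 6.14080000000001*l^3 + 27.0196*l^2 - 21.3088*l - 3.9816)/(9.61*l^4 - 9.424*l^3 + 19.2984*l^2 - 8.3296*l + 7.5076)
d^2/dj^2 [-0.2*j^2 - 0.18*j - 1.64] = -0.400000000000000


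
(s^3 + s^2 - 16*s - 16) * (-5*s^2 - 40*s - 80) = -5*s^5 - 45*s^4 - 40*s^3 + 640*s^2 + 1920*s + 1280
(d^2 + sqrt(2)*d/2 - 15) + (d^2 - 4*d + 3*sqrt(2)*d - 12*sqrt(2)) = 2*d^2 - 4*d + 7*sqrt(2)*d/2 - 12*sqrt(2) - 15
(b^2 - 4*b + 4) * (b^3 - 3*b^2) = b^5 - 7*b^4 + 16*b^3 - 12*b^2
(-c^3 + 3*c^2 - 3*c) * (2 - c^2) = c^5 - 3*c^4 + c^3 + 6*c^2 - 6*c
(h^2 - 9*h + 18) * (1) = h^2 - 9*h + 18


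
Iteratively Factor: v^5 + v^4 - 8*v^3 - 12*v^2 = (v)*(v^4 + v^3 - 8*v^2 - 12*v) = v*(v + 2)*(v^3 - v^2 - 6*v) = v*(v - 3)*(v + 2)*(v^2 + 2*v) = v*(v - 3)*(v + 2)^2*(v)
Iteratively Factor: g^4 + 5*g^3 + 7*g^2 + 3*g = (g + 1)*(g^3 + 4*g^2 + 3*g) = (g + 1)^2*(g^2 + 3*g) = (g + 1)^2*(g + 3)*(g)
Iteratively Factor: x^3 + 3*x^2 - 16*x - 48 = (x + 4)*(x^2 - x - 12) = (x + 3)*(x + 4)*(x - 4)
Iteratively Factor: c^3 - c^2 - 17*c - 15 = (c + 1)*(c^2 - 2*c - 15) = (c + 1)*(c + 3)*(c - 5)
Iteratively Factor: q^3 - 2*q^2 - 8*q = (q + 2)*(q^2 - 4*q) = q*(q + 2)*(q - 4)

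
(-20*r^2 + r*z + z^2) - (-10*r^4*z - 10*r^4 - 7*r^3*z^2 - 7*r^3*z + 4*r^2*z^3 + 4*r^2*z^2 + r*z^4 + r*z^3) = 10*r^4*z + 10*r^4 + 7*r^3*z^2 + 7*r^3*z - 4*r^2*z^3 - 4*r^2*z^2 - 20*r^2 - r*z^4 - r*z^3 + r*z + z^2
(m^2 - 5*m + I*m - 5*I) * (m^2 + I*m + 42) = m^4 - 5*m^3 + 2*I*m^3 + 41*m^2 - 10*I*m^2 - 205*m + 42*I*m - 210*I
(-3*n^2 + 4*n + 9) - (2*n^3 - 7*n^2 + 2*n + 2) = -2*n^3 + 4*n^2 + 2*n + 7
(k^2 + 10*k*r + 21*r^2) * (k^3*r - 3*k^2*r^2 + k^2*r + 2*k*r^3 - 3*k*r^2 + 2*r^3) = k^5*r + 7*k^4*r^2 + k^4*r - 7*k^3*r^3 + 7*k^3*r^2 - 43*k^2*r^4 - 7*k^2*r^3 + 42*k*r^5 - 43*k*r^4 + 42*r^5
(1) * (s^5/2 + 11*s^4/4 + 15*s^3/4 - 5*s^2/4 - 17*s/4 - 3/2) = s^5/2 + 11*s^4/4 + 15*s^3/4 - 5*s^2/4 - 17*s/4 - 3/2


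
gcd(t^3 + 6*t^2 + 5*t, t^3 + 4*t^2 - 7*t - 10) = t^2 + 6*t + 5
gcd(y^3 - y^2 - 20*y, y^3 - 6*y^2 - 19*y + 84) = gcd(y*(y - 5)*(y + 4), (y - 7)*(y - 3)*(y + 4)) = y + 4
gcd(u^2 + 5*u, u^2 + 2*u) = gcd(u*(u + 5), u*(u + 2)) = u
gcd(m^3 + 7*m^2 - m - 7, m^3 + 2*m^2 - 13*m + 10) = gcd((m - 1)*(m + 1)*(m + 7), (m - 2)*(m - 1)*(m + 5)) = m - 1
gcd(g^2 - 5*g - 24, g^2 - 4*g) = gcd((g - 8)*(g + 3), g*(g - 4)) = 1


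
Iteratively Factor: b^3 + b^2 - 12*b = (b - 3)*(b^2 + 4*b) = (b - 3)*(b + 4)*(b)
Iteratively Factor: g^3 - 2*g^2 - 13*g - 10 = (g + 1)*(g^2 - 3*g - 10) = (g - 5)*(g + 1)*(g + 2)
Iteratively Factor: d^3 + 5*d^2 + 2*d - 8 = (d - 1)*(d^2 + 6*d + 8) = (d - 1)*(d + 4)*(d + 2)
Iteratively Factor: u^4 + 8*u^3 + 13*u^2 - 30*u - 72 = (u + 3)*(u^3 + 5*u^2 - 2*u - 24) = (u + 3)*(u + 4)*(u^2 + u - 6) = (u + 3)^2*(u + 4)*(u - 2)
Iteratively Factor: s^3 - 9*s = (s - 3)*(s^2 + 3*s) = (s - 3)*(s + 3)*(s)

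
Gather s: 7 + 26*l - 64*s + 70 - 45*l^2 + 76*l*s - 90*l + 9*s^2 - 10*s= -45*l^2 - 64*l + 9*s^2 + s*(76*l - 74) + 77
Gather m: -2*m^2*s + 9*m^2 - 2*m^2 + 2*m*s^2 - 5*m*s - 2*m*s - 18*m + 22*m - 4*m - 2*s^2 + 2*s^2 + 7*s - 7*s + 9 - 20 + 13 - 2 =m^2*(7 - 2*s) + m*(2*s^2 - 7*s)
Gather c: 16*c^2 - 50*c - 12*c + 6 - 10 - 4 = 16*c^2 - 62*c - 8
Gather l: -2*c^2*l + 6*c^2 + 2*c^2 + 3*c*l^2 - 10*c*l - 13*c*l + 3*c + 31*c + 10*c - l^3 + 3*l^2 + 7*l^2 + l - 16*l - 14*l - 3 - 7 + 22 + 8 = 8*c^2 + 44*c - l^3 + l^2*(3*c + 10) + l*(-2*c^2 - 23*c - 29) + 20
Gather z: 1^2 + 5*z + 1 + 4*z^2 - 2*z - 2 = 4*z^2 + 3*z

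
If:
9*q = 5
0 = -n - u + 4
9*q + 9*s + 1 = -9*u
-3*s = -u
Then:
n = 9/2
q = 5/9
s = -1/6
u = -1/2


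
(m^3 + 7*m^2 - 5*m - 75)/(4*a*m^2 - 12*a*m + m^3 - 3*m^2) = (m^2 + 10*m + 25)/(m*(4*a + m))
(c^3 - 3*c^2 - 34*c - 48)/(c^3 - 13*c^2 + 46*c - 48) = (c^2 + 5*c + 6)/(c^2 - 5*c + 6)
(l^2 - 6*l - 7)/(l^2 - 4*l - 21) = (l + 1)/(l + 3)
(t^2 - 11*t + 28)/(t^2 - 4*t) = (t - 7)/t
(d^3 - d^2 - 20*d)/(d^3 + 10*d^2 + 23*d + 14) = d*(d^2 - d - 20)/(d^3 + 10*d^2 + 23*d + 14)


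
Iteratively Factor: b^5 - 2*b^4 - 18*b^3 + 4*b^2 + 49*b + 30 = (b + 1)*(b^4 - 3*b^3 - 15*b^2 + 19*b + 30) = (b - 2)*(b + 1)*(b^3 - b^2 - 17*b - 15) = (b - 2)*(b + 1)^2*(b^2 - 2*b - 15) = (b - 5)*(b - 2)*(b + 1)^2*(b + 3)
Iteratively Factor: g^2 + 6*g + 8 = (g + 2)*(g + 4)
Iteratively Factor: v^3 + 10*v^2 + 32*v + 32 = (v + 2)*(v^2 + 8*v + 16) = (v + 2)*(v + 4)*(v + 4)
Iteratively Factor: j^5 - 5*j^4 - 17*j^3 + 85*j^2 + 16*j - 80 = (j + 4)*(j^4 - 9*j^3 + 19*j^2 + 9*j - 20) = (j - 1)*(j + 4)*(j^3 - 8*j^2 + 11*j + 20) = (j - 4)*(j - 1)*(j + 4)*(j^2 - 4*j - 5) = (j - 4)*(j - 1)*(j + 1)*(j + 4)*(j - 5)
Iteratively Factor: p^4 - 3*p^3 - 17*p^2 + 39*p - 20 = (p - 1)*(p^3 - 2*p^2 - 19*p + 20) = (p - 1)*(p + 4)*(p^2 - 6*p + 5) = (p - 5)*(p - 1)*(p + 4)*(p - 1)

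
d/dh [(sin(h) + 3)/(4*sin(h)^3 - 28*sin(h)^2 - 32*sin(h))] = (-sin(h)^3 - sin(h)^2 + 21*sin(h) + 12)*cos(h)/(2*(sin(h) - 8)^2*(sin(h) + 1)^2*sin(h)^2)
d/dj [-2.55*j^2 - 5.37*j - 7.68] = -5.1*j - 5.37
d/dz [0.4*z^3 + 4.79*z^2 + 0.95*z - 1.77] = 1.2*z^2 + 9.58*z + 0.95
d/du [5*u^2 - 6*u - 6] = 10*u - 6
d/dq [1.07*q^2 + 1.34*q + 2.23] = 2.14*q + 1.34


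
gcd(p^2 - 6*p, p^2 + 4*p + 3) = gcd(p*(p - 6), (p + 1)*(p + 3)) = 1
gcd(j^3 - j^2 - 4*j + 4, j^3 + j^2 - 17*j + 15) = j - 1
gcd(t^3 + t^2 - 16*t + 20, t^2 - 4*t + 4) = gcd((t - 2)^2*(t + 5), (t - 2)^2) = t^2 - 4*t + 4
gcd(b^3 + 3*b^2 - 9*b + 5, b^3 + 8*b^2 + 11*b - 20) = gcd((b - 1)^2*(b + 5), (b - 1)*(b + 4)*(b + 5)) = b^2 + 4*b - 5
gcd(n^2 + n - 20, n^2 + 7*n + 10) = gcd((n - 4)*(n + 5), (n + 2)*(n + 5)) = n + 5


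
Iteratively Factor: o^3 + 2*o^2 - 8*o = (o + 4)*(o^2 - 2*o) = (o - 2)*(o + 4)*(o)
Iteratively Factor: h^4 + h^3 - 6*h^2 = (h)*(h^3 + h^2 - 6*h) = h*(h - 2)*(h^2 + 3*h) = h^2*(h - 2)*(h + 3)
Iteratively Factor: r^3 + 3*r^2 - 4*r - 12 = (r - 2)*(r^2 + 5*r + 6) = (r - 2)*(r + 2)*(r + 3)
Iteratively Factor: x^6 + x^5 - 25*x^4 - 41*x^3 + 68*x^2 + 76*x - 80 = (x - 5)*(x^5 + 6*x^4 + 5*x^3 - 16*x^2 - 12*x + 16) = (x - 5)*(x + 2)*(x^4 + 4*x^3 - 3*x^2 - 10*x + 8) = (x - 5)*(x + 2)*(x + 4)*(x^3 - 3*x + 2) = (x - 5)*(x - 1)*(x + 2)*(x + 4)*(x^2 + x - 2) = (x - 5)*(x - 1)*(x + 2)^2*(x + 4)*(x - 1)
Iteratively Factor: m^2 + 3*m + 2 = (m + 1)*(m + 2)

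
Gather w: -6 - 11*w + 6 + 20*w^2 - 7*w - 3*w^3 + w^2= -3*w^3 + 21*w^2 - 18*w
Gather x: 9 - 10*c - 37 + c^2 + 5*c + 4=c^2 - 5*c - 24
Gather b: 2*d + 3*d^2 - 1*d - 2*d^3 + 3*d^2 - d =-2*d^3 + 6*d^2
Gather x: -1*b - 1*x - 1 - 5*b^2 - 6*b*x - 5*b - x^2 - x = -5*b^2 - 6*b - x^2 + x*(-6*b - 2) - 1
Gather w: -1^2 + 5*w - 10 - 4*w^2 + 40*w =-4*w^2 + 45*w - 11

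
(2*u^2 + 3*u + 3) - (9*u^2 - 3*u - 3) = -7*u^2 + 6*u + 6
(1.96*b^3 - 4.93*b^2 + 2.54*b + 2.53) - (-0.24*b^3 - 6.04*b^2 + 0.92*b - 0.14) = 2.2*b^3 + 1.11*b^2 + 1.62*b + 2.67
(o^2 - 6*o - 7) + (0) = o^2 - 6*o - 7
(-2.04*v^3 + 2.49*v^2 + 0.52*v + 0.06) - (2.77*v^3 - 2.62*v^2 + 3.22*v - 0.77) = -4.81*v^3 + 5.11*v^2 - 2.7*v + 0.83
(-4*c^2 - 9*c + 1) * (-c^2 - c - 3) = 4*c^4 + 13*c^3 + 20*c^2 + 26*c - 3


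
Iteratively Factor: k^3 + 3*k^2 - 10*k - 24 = (k - 3)*(k^2 + 6*k + 8) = (k - 3)*(k + 2)*(k + 4)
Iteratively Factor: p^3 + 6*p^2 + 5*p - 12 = (p - 1)*(p^2 + 7*p + 12) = (p - 1)*(p + 4)*(p + 3)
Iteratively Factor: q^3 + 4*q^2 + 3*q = (q + 1)*(q^2 + 3*q) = q*(q + 1)*(q + 3)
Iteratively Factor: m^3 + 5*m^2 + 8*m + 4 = (m + 1)*(m^2 + 4*m + 4) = (m + 1)*(m + 2)*(m + 2)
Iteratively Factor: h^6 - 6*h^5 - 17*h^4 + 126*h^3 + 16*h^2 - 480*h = (h + 2)*(h^5 - 8*h^4 - h^3 + 128*h^2 - 240*h) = (h - 5)*(h + 2)*(h^4 - 3*h^3 - 16*h^2 + 48*h) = h*(h - 5)*(h + 2)*(h^3 - 3*h^2 - 16*h + 48) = h*(h - 5)*(h - 3)*(h + 2)*(h^2 - 16) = h*(h - 5)*(h - 3)*(h + 2)*(h + 4)*(h - 4)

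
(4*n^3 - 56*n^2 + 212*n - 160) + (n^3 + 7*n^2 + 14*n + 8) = 5*n^3 - 49*n^2 + 226*n - 152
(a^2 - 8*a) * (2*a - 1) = 2*a^3 - 17*a^2 + 8*a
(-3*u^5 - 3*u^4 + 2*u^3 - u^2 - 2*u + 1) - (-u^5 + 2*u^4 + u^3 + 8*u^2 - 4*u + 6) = -2*u^5 - 5*u^4 + u^3 - 9*u^2 + 2*u - 5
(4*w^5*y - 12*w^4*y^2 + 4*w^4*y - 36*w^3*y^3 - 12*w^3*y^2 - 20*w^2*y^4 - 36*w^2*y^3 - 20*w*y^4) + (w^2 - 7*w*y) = 4*w^5*y - 12*w^4*y^2 + 4*w^4*y - 36*w^3*y^3 - 12*w^3*y^2 - 20*w^2*y^4 - 36*w^2*y^3 + w^2 - 20*w*y^4 - 7*w*y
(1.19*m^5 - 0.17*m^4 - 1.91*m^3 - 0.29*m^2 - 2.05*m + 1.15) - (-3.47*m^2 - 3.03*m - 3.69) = 1.19*m^5 - 0.17*m^4 - 1.91*m^3 + 3.18*m^2 + 0.98*m + 4.84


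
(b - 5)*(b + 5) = b^2 - 25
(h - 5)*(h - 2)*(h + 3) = h^3 - 4*h^2 - 11*h + 30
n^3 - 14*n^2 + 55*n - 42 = (n - 7)*(n - 6)*(n - 1)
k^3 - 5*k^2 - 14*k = k*(k - 7)*(k + 2)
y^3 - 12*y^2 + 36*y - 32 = (y - 8)*(y - 2)^2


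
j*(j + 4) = j^2 + 4*j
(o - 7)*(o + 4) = o^2 - 3*o - 28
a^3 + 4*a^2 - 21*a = a*(a - 3)*(a + 7)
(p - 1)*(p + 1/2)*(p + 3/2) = p^3 + p^2 - 5*p/4 - 3/4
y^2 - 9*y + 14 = (y - 7)*(y - 2)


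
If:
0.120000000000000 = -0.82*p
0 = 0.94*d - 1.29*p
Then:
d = -0.20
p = -0.15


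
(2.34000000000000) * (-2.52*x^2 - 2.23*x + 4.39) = -5.8968*x^2 - 5.2182*x + 10.2726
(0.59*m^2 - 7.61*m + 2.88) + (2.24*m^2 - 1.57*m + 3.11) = 2.83*m^2 - 9.18*m + 5.99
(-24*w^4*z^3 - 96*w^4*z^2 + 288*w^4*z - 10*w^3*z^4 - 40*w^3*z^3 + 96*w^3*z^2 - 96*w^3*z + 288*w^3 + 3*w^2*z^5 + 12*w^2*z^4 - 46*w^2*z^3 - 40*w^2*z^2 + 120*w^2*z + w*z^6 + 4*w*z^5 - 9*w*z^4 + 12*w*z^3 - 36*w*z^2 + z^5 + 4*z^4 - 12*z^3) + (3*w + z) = -24*w^4*z^3 - 96*w^4*z^2 + 288*w^4*z - 10*w^3*z^4 - 40*w^3*z^3 + 96*w^3*z^2 - 96*w^3*z + 288*w^3 + 3*w^2*z^5 + 12*w^2*z^4 - 46*w^2*z^3 - 40*w^2*z^2 + 120*w^2*z + w*z^6 + 4*w*z^5 - 9*w*z^4 + 12*w*z^3 - 36*w*z^2 + 3*w + z^5 + 4*z^4 - 12*z^3 + z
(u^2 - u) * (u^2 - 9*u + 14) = u^4 - 10*u^3 + 23*u^2 - 14*u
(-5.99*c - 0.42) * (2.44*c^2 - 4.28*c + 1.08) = -14.6156*c^3 + 24.6124*c^2 - 4.6716*c - 0.4536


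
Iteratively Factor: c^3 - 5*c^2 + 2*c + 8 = (c - 2)*(c^2 - 3*c - 4) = (c - 4)*(c - 2)*(c + 1)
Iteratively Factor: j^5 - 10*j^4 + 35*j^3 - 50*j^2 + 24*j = (j - 4)*(j^4 - 6*j^3 + 11*j^2 - 6*j) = j*(j - 4)*(j^3 - 6*j^2 + 11*j - 6) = j*(j - 4)*(j - 2)*(j^2 - 4*j + 3) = j*(j - 4)*(j - 3)*(j - 2)*(j - 1)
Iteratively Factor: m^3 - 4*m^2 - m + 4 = (m - 4)*(m^2 - 1) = (m - 4)*(m + 1)*(m - 1)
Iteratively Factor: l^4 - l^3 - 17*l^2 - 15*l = (l + 3)*(l^3 - 4*l^2 - 5*l) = (l + 1)*(l + 3)*(l^2 - 5*l) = l*(l + 1)*(l + 3)*(l - 5)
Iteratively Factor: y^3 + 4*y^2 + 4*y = (y + 2)*(y^2 + 2*y) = y*(y + 2)*(y + 2)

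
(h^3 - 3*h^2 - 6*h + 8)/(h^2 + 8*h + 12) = (h^2 - 5*h + 4)/(h + 6)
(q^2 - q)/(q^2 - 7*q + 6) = q/(q - 6)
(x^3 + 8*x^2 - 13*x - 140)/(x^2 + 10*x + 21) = (x^2 + x - 20)/(x + 3)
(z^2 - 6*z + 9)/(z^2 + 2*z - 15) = (z - 3)/(z + 5)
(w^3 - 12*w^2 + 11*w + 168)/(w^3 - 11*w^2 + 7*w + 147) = (w - 8)/(w - 7)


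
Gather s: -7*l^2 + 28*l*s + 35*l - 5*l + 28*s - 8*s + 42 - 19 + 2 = -7*l^2 + 30*l + s*(28*l + 20) + 25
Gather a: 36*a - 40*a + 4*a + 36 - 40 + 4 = 0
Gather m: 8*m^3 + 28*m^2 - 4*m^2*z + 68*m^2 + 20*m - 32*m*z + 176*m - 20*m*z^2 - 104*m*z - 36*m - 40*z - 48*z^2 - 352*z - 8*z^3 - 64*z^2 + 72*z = 8*m^3 + m^2*(96 - 4*z) + m*(-20*z^2 - 136*z + 160) - 8*z^3 - 112*z^2 - 320*z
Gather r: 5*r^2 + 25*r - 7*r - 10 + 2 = 5*r^2 + 18*r - 8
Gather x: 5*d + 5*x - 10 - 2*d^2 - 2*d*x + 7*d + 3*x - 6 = -2*d^2 + 12*d + x*(8 - 2*d) - 16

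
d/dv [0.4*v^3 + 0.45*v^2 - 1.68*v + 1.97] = 1.2*v^2 + 0.9*v - 1.68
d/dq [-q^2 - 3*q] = -2*q - 3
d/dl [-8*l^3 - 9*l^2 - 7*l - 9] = -24*l^2 - 18*l - 7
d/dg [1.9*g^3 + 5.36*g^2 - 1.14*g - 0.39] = 5.7*g^2 + 10.72*g - 1.14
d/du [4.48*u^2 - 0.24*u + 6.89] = 8.96*u - 0.24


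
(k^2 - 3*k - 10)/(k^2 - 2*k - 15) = (k + 2)/(k + 3)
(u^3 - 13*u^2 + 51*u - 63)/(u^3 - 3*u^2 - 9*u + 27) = (u - 7)/(u + 3)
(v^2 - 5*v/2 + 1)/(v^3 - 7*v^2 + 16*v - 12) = (v - 1/2)/(v^2 - 5*v + 6)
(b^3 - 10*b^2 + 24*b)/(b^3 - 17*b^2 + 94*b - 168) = b/(b - 7)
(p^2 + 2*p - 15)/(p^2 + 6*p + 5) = (p - 3)/(p + 1)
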